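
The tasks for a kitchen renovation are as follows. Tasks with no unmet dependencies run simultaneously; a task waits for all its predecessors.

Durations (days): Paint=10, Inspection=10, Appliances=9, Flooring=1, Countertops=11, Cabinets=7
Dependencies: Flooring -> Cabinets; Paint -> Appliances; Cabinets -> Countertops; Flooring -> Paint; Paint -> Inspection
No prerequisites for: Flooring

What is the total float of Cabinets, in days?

2

Critical path: Flooring→Paint→Inspection = 1+10+10 = 21, so the finish is 21 days.
The longest chain containing Cabinets totals 19 days.
So Cabinets can slip 10 − 8 = 2 days.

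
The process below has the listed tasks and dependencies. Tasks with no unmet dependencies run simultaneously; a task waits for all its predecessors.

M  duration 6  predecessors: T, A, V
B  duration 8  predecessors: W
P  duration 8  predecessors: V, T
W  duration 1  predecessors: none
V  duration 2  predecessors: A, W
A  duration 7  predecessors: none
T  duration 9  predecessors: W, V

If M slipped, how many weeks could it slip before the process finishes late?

The longest chain is A→V→T→P = 7+2+9+8 = 26; overall finish 26 weeks.
The longest chain containing M totals 24 weeks.
Float = 26 − 24 = 2.

2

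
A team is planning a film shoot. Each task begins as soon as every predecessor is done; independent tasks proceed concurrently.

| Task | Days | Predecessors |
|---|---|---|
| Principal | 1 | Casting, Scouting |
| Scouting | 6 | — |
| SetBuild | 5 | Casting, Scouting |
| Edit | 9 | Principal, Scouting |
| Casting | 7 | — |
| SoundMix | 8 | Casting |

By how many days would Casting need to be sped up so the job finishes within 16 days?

1

Current finish: 17 days; target: 16.
Casting is on every critical path, so each day cut from Casting cuts the finish by one (this holds down to a finish of 16).
Need 17 − 16 = 1 day off Casting → Casting becomes 6 days, finish becomes 16.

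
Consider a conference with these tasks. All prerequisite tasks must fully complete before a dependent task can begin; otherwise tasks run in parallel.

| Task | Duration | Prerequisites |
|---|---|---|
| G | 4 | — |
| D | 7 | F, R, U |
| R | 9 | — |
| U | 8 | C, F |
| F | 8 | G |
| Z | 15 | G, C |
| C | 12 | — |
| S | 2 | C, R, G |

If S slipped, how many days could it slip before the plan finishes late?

13

Critical path: G→F→U→D = 4+8+8+7 = 27, so the finish is 27 days.
S finishes as early as 14 and must finish by 27.
Float = 27 − 14 = 13.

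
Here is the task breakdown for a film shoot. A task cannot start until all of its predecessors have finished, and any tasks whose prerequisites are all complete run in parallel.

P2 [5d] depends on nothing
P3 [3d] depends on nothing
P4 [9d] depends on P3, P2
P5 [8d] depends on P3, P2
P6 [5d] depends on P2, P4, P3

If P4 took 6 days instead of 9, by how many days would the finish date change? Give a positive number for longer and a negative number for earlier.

As given, the longest chain is P2→P4→P6 = 5+9+5 = 19, so the finish is 19 days.
Since P4 is critical, the -3 change carries straight to that chain (now 16 days).
The critical path is still P2→P4→P6; finish is now 16 days.
Change in finish: 16 − 19 = -3 days.

-3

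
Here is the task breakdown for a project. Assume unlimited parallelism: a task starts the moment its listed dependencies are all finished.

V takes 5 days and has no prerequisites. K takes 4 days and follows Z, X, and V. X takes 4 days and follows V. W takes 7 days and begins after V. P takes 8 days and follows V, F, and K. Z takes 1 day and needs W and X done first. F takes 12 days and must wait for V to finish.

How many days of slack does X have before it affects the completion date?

3

V→F→P = 5+12+8 = 25 sets the makespan at 25 days.
X finishes as early as 9 and must finish by 12.
Slack of X = 8 − 5 = 3 days.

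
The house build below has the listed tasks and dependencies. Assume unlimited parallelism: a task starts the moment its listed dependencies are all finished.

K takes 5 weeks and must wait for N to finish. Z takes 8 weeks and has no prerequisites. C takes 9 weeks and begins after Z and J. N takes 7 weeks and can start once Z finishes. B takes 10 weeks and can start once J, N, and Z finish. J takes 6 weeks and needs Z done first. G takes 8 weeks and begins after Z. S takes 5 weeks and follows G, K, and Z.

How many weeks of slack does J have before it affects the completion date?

The longest chain is Z→N→K→S = 8+7+5+5 = 25; overall finish 25 weeks.
J finishes as early as 14 and must finish by 15.
Float = 25 − 24 = 1.

1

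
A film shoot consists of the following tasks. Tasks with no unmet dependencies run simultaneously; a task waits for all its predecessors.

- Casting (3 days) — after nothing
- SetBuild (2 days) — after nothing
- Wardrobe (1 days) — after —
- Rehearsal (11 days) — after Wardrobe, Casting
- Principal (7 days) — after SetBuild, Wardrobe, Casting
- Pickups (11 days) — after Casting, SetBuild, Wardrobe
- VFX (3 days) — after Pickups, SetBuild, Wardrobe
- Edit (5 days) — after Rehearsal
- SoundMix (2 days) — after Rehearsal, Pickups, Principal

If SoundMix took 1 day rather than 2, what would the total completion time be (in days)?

19

Critical path before the change: Casting→Rehearsal→Edit = 3+11+5 = 19 giving 19 days.
SoundMix has 3 days of float (longest path through it is 16).
The critical path is still Casting→Rehearsal→Edit; finish is now 19 days.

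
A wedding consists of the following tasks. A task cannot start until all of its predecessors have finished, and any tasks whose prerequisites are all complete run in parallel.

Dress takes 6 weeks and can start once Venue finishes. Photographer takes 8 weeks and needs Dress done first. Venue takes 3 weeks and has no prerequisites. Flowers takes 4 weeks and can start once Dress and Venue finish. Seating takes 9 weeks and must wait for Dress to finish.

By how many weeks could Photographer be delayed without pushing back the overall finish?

1

Critical path: Venue→Dress→Seating = 3+6+9 = 18, so the finish is 18 weeks.
The longest chain containing Photographer totals 17 weeks.
Slack of Photographer = 10 − 9 = 1 week.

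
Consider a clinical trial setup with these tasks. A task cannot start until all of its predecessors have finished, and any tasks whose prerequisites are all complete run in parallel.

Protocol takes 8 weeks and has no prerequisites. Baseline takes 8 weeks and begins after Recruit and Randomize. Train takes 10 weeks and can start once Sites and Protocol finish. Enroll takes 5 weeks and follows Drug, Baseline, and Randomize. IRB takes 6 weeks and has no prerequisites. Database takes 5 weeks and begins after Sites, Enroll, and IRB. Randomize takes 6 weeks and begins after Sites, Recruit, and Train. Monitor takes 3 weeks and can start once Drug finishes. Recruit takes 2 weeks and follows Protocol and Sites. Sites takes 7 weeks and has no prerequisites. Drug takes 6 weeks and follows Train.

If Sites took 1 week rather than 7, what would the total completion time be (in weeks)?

42

Actual critical path: Protocol→Train→Randomize→Baseline→Enroll→Database = 8+10+6+8+5+5 = 42 ⇒ 42 weeks.
The longest path through Sites is only 41 weeks, so Sites has float 1.
That remains the longest chain; total 42 weeks.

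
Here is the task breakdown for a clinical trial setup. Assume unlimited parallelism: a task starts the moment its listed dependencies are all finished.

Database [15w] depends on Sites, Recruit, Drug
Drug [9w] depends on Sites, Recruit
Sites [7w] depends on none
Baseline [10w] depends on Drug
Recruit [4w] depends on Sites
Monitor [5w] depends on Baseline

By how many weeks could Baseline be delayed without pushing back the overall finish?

0

Critical path: Sites→Recruit→Drug→Baseline→Monitor = 7+4+9+10+5 = 35, so the finish is 35 weeks.
Longest path through Baseline: 35 weeks (earliest finish 30, latest finish 30).
So Baseline can slip 30 − 30 = 0 weeks.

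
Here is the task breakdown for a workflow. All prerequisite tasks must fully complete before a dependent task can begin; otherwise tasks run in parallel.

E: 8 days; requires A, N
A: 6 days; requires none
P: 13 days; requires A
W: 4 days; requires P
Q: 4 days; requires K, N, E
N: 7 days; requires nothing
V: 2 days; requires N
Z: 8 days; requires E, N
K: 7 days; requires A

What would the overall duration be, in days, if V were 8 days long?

The binding path is A→P→W = 6+13+4 = 23; finish at 23 days.
The longest path through V is only 9 days, so V has float 14.
That remains the longest chain; total 23 days.

23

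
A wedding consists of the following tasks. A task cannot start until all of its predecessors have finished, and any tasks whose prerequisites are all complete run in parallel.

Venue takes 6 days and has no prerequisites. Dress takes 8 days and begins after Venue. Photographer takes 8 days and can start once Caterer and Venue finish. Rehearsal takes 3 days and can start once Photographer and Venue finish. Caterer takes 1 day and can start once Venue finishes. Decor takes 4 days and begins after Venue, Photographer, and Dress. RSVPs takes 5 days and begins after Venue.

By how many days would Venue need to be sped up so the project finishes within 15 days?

4

Current finish: 19 days; target: 15.
Venue is on every critical path, so each day cut from Venue cuts the finish by one (this holds down to a finish of 14).
Need 19 − 15 = 4 days off Venue → Venue becomes 2 days, finish becomes 15.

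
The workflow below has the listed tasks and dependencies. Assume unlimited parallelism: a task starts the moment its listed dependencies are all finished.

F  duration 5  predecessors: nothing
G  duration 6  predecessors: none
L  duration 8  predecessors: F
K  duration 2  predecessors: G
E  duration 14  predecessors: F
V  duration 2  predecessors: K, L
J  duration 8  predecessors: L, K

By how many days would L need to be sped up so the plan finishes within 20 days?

1

Current finish: 21 days; target: 20.
L is on every critical path, so each day cut from L cuts the finish by one (this holds down to a finish of 19).
Need 21 − 20 = 1 day off L → L becomes 7 days, finish becomes 20.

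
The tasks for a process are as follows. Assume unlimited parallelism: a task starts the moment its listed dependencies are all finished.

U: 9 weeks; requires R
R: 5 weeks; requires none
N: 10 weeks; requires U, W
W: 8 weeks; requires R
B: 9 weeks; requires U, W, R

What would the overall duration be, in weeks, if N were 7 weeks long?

23

Baseline: R→U→N = 5+9+10 = 24 → 24 weeks.
N is on the critical path; changing it to 7 makes that path 21 weeks.
The binding chain switches to R→U→B = 5+9+9 = 23; finish 23 weeks.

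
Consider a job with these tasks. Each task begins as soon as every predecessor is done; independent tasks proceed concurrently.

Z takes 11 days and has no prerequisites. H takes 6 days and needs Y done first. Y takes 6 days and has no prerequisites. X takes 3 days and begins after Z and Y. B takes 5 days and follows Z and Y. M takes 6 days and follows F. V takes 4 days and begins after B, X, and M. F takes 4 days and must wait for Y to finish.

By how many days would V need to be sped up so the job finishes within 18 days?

Current finish: 20 days; target: 18.
V is on every critical path, so each day cut from V cuts the finish by one (this holds down to a finish of 17).
Need 20 − 18 = 2 days off V → V becomes 2 days, finish becomes 18.

2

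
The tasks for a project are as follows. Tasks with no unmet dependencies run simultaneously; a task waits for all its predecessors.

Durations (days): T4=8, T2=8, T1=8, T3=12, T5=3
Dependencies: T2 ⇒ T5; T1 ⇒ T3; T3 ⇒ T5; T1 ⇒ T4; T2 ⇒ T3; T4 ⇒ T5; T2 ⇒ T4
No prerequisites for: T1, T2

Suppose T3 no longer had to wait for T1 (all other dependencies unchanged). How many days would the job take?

23

With the dependency in place, T1→T3→T5 = 8+12+3 = 23 sets the finish at 23 days.
Dropping T1→T3 doesn't change T3's earliest start (8); another predecessor still binds.
After: T2→T3→T5 = 8+12+3 = 23 → 23 days.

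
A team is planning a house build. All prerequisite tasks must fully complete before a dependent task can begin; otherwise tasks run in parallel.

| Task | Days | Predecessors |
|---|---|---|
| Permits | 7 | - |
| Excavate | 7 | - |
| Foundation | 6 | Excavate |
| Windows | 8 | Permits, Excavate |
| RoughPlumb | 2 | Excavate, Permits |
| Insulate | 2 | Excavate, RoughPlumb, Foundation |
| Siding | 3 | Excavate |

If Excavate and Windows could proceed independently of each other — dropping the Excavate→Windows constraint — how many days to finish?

Before: longest chain Permits→Windows = 7+8 = 15, finish 15.
Dropping Excavate→Windows doesn't change Windows's earliest start (7); another predecessor still binds.
After: Permits→Windows = 7+8 = 15 → 15 days.

15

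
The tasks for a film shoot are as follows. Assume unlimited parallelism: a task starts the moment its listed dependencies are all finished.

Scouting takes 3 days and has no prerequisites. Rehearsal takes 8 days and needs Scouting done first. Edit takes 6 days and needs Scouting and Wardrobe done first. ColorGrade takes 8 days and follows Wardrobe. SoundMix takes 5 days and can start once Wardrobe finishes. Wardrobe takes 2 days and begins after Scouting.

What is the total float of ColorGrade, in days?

The longest chain is Scouting→Wardrobe→ColorGrade = 3+2+8 = 13; overall finish 13 days.
ColorGrade finishes as early as 13 and must finish by 13.
Float = 13 − 13 = 0.

0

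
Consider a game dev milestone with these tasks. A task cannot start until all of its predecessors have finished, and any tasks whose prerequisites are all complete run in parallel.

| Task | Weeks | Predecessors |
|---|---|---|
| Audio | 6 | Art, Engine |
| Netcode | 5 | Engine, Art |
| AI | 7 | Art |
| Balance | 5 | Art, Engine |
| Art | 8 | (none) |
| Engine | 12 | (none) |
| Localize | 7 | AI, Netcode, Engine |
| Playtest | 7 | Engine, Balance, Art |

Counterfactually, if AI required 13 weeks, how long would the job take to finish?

28

Actual critical path: Engine→Netcode→Localize = 12+5+7 = 24 ⇒ 24 weeks.
AI has 2 weeks of float (longest path through it is 22).
The binding chain switches to Art→AI→Localize = 8+13+7 = 28; finish 28 weeks.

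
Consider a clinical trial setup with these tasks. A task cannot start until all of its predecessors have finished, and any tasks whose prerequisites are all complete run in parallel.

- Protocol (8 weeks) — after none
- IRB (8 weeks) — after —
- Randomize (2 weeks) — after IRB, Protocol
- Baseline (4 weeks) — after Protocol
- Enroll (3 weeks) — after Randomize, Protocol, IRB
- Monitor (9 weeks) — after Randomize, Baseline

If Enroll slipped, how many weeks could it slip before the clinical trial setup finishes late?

Protocol→Baseline→Monitor = 8+4+9 = 21 sets the makespan at 21 weeks.
Enroll finishes as early as 13 and must finish by 21.
Slack of Enroll = 18 − 10 = 8 weeks.

8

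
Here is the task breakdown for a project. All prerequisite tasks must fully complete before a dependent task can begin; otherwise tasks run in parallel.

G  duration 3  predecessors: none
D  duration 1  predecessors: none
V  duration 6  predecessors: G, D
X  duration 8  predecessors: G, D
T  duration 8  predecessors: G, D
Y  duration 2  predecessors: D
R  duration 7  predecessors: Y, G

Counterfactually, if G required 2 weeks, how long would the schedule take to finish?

Critical path before the change: G→X = 3+8 = 11 giving 11 weeks.
Since G is critical, the -1 change carries straight to that chain (now 10 weeks).
The critical path is still G→X; finish is now 10 weeks.

10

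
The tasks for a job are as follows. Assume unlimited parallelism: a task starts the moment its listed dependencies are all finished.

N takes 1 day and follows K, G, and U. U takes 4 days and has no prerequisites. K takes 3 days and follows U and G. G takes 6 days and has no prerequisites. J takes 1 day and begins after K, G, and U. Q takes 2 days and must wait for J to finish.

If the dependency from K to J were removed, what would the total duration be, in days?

Before: longest chain G→K→J→Q = 6+3+1+2 = 12, finish 12.
Without K→J, J's earliest start moves from 9 to 6.
After: G→K→N = 6+3+1 = 10 → 10 days.

10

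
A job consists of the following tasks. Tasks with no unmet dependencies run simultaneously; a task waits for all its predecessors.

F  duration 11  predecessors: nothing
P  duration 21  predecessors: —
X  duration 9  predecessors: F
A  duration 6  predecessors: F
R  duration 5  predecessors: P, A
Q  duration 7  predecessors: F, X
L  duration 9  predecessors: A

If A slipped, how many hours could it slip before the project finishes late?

1

F→X→Q = 11+9+7 = 27 sets the makespan at 27 hours.
The longest chain containing A totals 26 hours.
Slack of A = 12 − 11 = 1 hour.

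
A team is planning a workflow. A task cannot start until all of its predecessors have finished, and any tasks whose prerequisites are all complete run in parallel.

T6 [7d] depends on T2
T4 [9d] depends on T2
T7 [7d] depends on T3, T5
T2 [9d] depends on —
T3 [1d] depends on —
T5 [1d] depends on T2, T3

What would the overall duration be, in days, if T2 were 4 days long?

The binding path is T2→T4 = 9+9 = 18; finish at 18 days.
T2 is on the critical path; changing it to 4 makes that path 13 days.
That remains the longest chain; total 13 days.

13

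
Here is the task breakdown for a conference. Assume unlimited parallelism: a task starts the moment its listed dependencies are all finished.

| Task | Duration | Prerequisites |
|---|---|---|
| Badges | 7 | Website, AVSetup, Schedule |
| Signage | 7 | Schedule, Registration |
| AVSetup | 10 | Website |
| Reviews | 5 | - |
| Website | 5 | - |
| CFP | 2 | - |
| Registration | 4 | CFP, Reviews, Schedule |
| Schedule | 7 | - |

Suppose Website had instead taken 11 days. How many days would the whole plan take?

28

Actual critical path: Website→AVSetup→Badges = 5+10+7 = 22 ⇒ 22 days.
Website is on the critical path; changing it to 11 makes that path 28 days.
That remains the longest chain; total 28 days.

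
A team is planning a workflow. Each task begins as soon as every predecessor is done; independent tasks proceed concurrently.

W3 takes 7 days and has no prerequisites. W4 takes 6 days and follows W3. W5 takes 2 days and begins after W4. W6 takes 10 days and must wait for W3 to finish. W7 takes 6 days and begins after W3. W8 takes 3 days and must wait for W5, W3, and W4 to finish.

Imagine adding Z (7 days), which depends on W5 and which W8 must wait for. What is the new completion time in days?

25

Originally the job takes 18 days.
With Z inserted, W8 now waits for max(W5, W3, W4, Z).
New critical path: W3→W4→W5→Z→W8 = 7+6+2+7+3 = 25 ⇒ 25 days.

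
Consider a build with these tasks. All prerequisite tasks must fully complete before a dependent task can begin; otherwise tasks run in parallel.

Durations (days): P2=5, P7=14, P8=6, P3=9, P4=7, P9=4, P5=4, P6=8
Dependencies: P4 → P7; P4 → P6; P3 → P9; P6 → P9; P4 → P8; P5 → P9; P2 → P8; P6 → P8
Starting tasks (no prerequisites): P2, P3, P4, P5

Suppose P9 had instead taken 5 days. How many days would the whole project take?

The binding path is P4→P6→P8 = 7+8+6 = 21; finish at 21 days.
The longest path through P9 is only 19 days, so P9 has float 2.
The critical path is still P4→P6→P8; finish is now 21 days.

21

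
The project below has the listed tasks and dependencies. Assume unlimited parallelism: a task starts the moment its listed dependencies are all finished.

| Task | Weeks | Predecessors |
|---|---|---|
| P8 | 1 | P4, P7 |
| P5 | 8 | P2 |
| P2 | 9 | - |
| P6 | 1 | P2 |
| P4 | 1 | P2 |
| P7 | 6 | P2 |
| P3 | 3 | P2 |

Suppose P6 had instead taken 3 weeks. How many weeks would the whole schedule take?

17

As given, the longest chain is P2→P5 = 9+8 = 17, so the finish is 17 weeks.
P6 has 7 weeks of float (longest path through it is 10).
No other chain overtakes it, so the finish is 17 weeks.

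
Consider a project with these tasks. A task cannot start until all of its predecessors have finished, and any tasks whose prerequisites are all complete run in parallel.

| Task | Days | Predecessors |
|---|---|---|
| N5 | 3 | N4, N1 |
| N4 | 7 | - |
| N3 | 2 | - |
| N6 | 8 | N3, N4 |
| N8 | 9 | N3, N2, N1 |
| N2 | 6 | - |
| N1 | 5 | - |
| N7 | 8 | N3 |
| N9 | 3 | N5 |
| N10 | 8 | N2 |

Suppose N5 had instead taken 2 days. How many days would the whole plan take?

15

The binding path is N2→N8 = 6+9 = 15; finish at 15 days.
N5 is off the critical path — its longest chain is 13 days, giving 2 of slack.
The critical path is still N2→N8; finish is now 15 days.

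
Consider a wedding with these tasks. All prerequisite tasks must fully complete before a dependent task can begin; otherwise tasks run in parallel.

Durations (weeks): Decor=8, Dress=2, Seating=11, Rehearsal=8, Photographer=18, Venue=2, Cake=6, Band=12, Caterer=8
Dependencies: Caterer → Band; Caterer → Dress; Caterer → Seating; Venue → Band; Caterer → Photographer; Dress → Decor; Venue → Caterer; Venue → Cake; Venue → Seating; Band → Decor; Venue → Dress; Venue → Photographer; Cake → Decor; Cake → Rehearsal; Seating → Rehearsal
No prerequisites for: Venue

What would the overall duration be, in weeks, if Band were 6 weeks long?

29

The binding path is Venue→Caterer→Band→Decor = 2+8+12+8 = 30; finish at 30 weeks.
Since Band is critical, the -6 change carries straight to that chain (now 24 weeks).
Now Venue→Caterer→Seating→Rehearsal = 2+8+11+8 = 29 is longest, so the finish becomes 29 weeks.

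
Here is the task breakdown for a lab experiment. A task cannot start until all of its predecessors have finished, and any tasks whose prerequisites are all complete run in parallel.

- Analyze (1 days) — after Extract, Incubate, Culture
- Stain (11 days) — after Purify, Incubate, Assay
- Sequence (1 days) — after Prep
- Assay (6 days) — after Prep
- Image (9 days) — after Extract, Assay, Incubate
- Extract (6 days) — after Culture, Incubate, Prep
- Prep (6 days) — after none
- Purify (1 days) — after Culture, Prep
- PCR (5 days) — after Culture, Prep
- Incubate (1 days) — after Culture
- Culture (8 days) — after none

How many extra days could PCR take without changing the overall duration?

Critical path: Culture→Incubate→Extract→Image = 8+1+6+9 = 24, so the finish is 24 days.
Longest path through PCR: 13 days (earliest finish 13, latest finish 24).
Slack of PCR = 19 − 8 = 11 days.

11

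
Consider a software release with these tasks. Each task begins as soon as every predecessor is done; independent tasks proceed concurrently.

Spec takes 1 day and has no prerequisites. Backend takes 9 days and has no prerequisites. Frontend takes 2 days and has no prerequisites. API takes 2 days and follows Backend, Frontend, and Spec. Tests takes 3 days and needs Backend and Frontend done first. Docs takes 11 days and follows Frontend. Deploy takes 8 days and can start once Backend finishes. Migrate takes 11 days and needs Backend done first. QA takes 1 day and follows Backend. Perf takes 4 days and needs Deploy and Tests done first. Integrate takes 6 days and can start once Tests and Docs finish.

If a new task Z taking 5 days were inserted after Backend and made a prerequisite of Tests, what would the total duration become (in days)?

Originally the plan takes 21 days.
With Z inserted, Tests now waits for max(Backend, Frontend, Z).
New critical path: Backend→Z→Tests→Integrate = 9+5+3+6 = 23 ⇒ 23 days.

23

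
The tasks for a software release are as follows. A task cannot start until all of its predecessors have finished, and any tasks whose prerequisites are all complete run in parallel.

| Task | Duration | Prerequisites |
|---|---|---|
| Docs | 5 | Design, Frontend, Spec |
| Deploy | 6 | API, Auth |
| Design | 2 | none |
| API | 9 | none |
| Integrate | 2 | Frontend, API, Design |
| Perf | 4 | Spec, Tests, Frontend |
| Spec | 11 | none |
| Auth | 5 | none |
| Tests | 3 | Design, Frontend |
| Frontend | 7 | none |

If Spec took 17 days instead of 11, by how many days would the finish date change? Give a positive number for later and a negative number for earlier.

Critical path before the change: Spec→Docs = 11+5 = 16 giving 16 days.
Since Spec is critical, the +6 change carries straight to that chain (now 22 days).
The critical path is still Spec→Docs; finish is now 22 days.
Change in finish: 22 − 16 = +6 days.

6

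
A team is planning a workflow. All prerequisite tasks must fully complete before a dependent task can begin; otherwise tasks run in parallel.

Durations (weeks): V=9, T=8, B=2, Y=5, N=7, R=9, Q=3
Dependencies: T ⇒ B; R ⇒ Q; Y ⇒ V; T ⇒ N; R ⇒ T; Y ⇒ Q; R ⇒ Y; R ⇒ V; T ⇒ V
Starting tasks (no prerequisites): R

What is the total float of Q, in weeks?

9

Critical path: R→T→V = 9+8+9 = 26, so the finish is 26 weeks.
The longest chain containing Q totals 17 weeks.
Slack of Q = 23 − 14 = 9 weeks.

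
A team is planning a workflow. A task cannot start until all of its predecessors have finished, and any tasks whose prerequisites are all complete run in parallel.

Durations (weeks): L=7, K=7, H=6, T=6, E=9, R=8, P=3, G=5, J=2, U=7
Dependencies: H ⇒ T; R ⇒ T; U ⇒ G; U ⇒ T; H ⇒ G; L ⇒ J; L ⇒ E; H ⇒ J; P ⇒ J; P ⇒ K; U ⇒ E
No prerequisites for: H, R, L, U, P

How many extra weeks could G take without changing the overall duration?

4

The longest chain is L→E = 7+9 = 16; overall finish 16 weeks.
G finishes as early as 12 and must finish by 16.
So G can slip 16 − 12 = 4 weeks.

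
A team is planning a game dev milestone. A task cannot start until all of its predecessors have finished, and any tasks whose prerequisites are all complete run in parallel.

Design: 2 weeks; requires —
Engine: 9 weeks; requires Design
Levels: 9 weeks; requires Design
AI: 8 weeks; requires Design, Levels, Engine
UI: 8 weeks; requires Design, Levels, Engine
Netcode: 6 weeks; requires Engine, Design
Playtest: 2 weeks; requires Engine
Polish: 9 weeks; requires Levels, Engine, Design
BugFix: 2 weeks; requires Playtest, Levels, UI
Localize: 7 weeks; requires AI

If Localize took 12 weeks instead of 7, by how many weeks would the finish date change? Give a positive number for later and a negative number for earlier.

5

Actual critical path: Design→Engine→AI→Localize = 2+9+8+7 = 26 ⇒ 26 weeks.
Since Localize is critical, the +5 change carries straight to that chain (now 31 weeks).
That remains the longest chain; total 31 weeks.
Change in finish: 31 − 26 = +5 weeks.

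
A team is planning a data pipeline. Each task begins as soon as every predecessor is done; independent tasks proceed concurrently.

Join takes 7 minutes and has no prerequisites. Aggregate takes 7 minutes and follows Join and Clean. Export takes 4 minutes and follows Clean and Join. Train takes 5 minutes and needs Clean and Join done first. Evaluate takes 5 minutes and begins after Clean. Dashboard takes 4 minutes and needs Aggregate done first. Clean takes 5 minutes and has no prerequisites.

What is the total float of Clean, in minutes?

The longest chain is Join→Aggregate→Dashboard = 7+7+4 = 18; overall finish 18 minutes.
Longest path through Clean: 16 minutes (earliest finish 5, latest finish 7).
Slack of Clean = 2 − 0 = 2 minutes.

2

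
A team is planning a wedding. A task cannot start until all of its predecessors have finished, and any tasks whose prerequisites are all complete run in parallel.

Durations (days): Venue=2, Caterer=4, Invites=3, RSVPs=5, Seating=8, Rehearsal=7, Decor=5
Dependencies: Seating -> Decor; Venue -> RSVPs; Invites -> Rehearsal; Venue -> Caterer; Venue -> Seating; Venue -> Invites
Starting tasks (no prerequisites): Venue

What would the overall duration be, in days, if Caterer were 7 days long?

Baseline: Venue→Seating→Decor = 2+8+5 = 15 → 15 days.
Caterer has 9 days of float (longest path through it is 6).
No other chain overtakes it, so the finish is 15 days.

15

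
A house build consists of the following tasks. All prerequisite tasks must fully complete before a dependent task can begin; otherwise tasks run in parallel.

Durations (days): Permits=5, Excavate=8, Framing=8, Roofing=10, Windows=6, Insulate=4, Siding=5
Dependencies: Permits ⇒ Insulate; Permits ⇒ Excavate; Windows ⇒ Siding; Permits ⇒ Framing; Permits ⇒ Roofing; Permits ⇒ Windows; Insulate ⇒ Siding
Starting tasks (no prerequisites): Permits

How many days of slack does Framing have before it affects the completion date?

3

Permits→Windows→Siding = 5+6+5 = 16 sets the makespan at 16 days.
The longest chain containing Framing totals 13 days.
Slack of Framing = 8 − 5 = 3 days.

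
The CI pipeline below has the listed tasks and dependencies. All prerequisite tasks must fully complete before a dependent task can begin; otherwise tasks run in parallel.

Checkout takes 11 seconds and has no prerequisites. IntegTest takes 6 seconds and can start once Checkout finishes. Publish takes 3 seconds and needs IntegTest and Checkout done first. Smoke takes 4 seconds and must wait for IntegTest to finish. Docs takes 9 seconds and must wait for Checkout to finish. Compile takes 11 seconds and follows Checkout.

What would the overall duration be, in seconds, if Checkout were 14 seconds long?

25

Baseline: Checkout→Compile = 11+11 = 22 → 22 seconds.
Checkout is on the critical path; changing it to 14 makes that path 25 seconds.
That remains the longest chain; total 25 seconds.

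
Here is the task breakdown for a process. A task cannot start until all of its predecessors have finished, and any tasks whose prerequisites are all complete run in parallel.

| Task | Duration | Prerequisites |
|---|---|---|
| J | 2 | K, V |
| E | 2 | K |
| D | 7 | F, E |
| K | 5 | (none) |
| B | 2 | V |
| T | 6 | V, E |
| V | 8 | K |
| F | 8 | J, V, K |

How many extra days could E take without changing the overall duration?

Critical path: K→V→J→F→D = 5+8+2+8+7 = 30, so the finish is 30 days.
E finishes as early as 7 and must finish by 23.
Float = 30 − 14 = 16.

16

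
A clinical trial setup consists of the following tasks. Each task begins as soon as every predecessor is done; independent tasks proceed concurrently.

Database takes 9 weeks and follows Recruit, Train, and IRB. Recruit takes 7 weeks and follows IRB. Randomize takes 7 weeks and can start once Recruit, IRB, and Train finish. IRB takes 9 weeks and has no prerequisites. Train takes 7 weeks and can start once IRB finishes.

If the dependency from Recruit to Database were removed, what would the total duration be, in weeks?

Original critical path: IRB→Recruit→Database = 9+7+9 = 25 ⇒ 25 weeks.
Dropping Recruit→Database doesn't change Database's earliest start (16); another predecessor still binds.
The longest chain is now IRB→Train→Database = 9+7+9 = 25, so the schedule takes 25 weeks.

25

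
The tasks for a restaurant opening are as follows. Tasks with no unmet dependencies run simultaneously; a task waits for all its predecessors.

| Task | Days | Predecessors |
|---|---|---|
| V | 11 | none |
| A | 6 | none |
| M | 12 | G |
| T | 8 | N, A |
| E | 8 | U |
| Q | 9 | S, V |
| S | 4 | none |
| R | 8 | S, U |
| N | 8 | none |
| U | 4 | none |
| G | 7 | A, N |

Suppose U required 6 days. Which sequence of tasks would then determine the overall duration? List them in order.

N, G, M

Baseline: N→G→M = 8+7+12 = 27 → 27 days.
U has 15 days of float (longest path through it is 12).
The critical path is still N→G→M; finish is now 27 days.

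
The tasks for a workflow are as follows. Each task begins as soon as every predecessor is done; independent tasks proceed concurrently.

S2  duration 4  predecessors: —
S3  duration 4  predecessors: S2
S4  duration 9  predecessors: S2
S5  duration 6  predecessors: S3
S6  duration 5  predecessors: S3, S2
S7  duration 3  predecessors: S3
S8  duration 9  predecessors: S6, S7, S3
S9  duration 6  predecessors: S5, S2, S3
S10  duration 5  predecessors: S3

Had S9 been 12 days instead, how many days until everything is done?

The binding path is S2→S3→S6→S8 = 4+4+5+9 = 22; finish at 22 days.
The longest path through S9 is only 20 days, so S9 has float 2.
Now S2→S3→S5→S9 = 4+4+6+12 = 26 is longest, so the finish becomes 26 days.

26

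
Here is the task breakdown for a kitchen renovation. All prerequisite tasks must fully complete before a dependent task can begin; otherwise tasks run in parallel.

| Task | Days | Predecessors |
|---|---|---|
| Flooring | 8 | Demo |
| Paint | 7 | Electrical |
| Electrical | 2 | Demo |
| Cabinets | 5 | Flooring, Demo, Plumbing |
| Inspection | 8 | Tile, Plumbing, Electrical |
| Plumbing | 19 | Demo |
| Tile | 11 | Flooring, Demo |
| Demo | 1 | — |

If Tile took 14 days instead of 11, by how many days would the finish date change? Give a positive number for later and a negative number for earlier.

Baseline: Demo→Flooring→Tile→Inspection = 1+8+11+8 = 28 → 28 days.
Tile is on the critical path; changing it to 14 makes that path 31 days.
The critical path is still Demo→Flooring→Tile→Inspection; finish is now 31 days.
Change in finish: 31 − 28 = +3 days.

3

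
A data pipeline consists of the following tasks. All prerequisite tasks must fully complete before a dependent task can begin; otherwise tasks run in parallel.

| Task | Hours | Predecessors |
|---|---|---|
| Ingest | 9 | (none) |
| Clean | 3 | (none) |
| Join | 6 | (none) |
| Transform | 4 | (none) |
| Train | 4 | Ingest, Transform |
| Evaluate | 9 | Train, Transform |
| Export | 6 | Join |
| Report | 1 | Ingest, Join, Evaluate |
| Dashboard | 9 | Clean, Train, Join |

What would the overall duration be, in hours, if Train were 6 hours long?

Baseline: Ingest→Train→Evaluate→Report = 9+4+9+1 = 23 → 23 hours.
Train is on the critical path; changing it to 6 makes that path 25 hours.
The critical path is still Ingest→Train→Evaluate→Report; finish is now 25 hours.

25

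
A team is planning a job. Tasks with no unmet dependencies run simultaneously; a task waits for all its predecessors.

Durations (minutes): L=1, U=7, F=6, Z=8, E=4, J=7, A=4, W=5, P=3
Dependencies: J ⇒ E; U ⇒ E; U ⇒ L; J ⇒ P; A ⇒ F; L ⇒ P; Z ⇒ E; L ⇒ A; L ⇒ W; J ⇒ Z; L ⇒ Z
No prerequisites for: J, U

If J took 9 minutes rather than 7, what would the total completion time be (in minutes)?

21

Critical path before the change: U→L→Z→E = 7+1+8+4 = 20 giving 20 minutes.
J is off the critical path — its longest chain is 19 minutes, giving 1 of slack.
The binding chain switches to J→Z→E = 9+8+4 = 21; finish 21 minutes.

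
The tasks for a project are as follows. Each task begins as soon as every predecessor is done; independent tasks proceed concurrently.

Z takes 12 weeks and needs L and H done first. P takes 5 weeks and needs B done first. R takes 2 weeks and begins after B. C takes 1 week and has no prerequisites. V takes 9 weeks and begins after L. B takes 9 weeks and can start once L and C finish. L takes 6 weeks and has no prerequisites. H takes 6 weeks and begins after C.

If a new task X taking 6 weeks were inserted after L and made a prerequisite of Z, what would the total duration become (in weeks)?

Originally the schedule takes 20 weeks.
With X inserted, Z now waits for max(L, H, X).
New critical path: L→X→Z = 6+6+12 = 24 ⇒ 24 weeks.

24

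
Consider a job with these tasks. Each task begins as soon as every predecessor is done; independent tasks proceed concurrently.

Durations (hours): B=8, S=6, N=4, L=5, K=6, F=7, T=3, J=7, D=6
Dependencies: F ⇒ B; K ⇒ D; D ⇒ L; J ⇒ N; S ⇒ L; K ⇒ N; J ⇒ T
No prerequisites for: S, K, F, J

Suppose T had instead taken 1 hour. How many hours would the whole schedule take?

Baseline: K→D→L = 6+6+5 = 17 → 17 hours.
T has 7 hours of float (longest path through it is 10).
No other chain overtakes it, so the finish is 17 hours.

17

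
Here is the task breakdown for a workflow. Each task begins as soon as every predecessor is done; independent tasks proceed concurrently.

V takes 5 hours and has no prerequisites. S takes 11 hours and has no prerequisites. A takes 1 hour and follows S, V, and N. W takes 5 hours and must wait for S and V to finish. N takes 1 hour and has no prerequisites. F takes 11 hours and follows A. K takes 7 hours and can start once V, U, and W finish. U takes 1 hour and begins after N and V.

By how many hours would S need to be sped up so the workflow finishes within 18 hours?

Current finish: 23 hours; target: 18.
S is on every critical path, so each hour cut from S cuts the finish by one (this holds down to a finish of 17).
Need 23 − 18 = 5 hours off S → S becomes 6 hours, finish becomes 18.

5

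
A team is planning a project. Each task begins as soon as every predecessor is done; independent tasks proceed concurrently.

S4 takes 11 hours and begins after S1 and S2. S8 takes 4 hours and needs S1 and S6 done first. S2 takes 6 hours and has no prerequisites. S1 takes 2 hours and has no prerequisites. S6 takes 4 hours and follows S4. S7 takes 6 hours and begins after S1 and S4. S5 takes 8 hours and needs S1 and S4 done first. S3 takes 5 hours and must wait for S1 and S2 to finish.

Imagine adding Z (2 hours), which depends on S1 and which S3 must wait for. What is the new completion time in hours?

Originally the project takes 25 hours.
With Z inserted, S3 now waits for max(S1, S2, Z).
New critical path: S2→S4→S5 = 6+11+8 = 25 ⇒ 25 hours.

25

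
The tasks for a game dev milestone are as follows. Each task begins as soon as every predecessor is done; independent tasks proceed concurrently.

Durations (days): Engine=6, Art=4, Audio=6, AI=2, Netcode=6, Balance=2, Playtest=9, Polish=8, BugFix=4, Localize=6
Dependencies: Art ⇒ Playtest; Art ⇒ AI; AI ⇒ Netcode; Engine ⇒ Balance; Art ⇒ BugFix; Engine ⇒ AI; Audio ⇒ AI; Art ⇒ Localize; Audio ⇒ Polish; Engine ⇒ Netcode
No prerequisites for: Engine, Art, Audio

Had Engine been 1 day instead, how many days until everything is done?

As given, the longest chain is Engine→AI→Netcode = 6+2+6 = 14, so the finish is 14 days.
Engine lies on that path, so at 1 day the path becomes 9 days.
Now Audio→AI→Netcode = 6+2+6 = 14 is longest, so the finish becomes 14 days.

14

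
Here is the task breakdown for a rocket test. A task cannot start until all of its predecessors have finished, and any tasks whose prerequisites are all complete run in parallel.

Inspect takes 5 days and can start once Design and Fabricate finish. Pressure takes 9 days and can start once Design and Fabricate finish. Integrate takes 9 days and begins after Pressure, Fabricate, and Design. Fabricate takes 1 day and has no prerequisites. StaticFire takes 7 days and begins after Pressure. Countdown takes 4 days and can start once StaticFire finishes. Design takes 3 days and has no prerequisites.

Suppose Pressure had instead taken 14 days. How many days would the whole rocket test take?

Baseline: Design→Pressure→StaticFire→Countdown = 3+9+7+4 = 23 → 23 days.
Pressure lies on that path, so at 14 days the path becomes 28 days.
That remains the longest chain; total 28 days.

28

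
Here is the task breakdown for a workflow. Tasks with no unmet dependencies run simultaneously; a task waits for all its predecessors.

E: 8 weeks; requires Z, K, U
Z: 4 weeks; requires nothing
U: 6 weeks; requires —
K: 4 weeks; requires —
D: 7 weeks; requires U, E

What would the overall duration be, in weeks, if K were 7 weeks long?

Baseline: U→E→D = 6+8+7 = 21 → 21 weeks.
The longest path through K is only 19 weeks, so K has float 2.
The binding chain switches to K→E→D = 7+8+7 = 22; finish 22 weeks.

22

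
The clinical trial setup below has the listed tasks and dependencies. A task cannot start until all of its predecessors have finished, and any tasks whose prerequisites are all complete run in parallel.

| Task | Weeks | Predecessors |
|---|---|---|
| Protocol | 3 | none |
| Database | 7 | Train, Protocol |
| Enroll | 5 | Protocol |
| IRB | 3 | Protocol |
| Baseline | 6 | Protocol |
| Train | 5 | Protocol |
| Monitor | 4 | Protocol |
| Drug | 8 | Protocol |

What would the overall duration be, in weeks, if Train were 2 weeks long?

12

The binding path is Protocol→Train→Database = 3+5+7 = 15; finish at 15 weeks.
Train is on the critical path; changing it to 2 makes that path 12 weeks.
No other chain overtakes it, so the finish is 12 weeks.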